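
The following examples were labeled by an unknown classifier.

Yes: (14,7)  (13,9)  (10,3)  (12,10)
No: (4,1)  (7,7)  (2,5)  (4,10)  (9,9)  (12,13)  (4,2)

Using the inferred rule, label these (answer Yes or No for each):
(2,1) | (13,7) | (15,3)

No, Yes, Yes

One predicate separates the groups cleanly: first > second AND sum ≥ 7.
No: (2,1), since 2 > 1, 2+1 = 3. Yes: (13,7), since 13 > 7, 13+7 = 20. Yes: (15,3), since 15 > 3, 15+3 = 18.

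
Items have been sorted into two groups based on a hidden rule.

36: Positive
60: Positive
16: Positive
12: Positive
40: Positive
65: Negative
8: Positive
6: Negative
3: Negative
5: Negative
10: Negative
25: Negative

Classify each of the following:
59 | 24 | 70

Every 'Positive' example satisfies: multiple of 4. None of the 'Negative' examples do.
59: 59 = 4·14 + 3 — does not pass, so Negative.
24: 24 = 4·6 — passes, so Positive.
70: 70 = 4·17 + 2 — does not pass, so Negative.

Negative, Positive, Negative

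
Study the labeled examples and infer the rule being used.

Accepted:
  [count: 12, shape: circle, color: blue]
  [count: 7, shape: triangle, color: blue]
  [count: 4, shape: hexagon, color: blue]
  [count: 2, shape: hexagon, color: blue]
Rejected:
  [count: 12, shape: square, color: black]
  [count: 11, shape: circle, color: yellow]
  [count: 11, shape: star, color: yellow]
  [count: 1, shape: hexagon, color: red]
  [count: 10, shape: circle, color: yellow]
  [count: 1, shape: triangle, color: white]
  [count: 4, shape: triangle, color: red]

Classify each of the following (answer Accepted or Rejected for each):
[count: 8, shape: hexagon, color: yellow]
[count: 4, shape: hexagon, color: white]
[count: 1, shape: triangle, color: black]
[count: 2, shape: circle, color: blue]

Rejected, Rejected, Rejected, Accepted

All 'Accepted' examples share one property — color is blue — and every 'Rejected' example lacks it.
[count: 8, shape: hexagon, color: yellow]: color is yellow — doesn't qualify, so Rejected.
[count: 4, shape: hexagon, color: white]: color is white — doesn't qualify, so Rejected.
[count: 1, shape: triangle, color: black]: color is black — doesn't qualify, so Rejected.
[count: 2, shape: circle, color: blue]: color is blue — qualifies, so Accepted.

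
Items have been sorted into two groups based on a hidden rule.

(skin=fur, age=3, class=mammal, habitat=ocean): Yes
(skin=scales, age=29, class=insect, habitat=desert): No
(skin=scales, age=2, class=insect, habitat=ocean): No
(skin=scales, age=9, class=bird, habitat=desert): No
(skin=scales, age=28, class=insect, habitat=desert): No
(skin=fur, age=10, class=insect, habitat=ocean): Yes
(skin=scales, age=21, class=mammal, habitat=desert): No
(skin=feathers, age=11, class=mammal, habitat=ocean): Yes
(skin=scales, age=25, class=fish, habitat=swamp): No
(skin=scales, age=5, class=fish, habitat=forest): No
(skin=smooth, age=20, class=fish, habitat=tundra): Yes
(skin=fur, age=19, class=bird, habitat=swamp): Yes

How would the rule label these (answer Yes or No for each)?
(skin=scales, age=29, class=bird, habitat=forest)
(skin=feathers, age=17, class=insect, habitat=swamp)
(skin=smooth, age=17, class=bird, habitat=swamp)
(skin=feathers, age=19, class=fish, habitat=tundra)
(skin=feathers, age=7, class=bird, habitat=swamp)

Checking candidate rules against both groups, what survives is: skin is not scales.
(skin=scales, age=29, class=bird, habitat=forest) → skin is scales → No. (skin=feathers, age=17, class=insect, habitat=swamp) → skin is feathers → Yes. (skin=smooth, age=17, class=bird, habitat=swamp) → skin is smooth → Yes. (skin=feathers, age=19, class=fish, habitat=tundra) → skin is feathers → Yes. (skin=feathers, age=7, class=bird, habitat=swamp) → skin is feathers → Yes.

No, Yes, Yes, Yes, Yes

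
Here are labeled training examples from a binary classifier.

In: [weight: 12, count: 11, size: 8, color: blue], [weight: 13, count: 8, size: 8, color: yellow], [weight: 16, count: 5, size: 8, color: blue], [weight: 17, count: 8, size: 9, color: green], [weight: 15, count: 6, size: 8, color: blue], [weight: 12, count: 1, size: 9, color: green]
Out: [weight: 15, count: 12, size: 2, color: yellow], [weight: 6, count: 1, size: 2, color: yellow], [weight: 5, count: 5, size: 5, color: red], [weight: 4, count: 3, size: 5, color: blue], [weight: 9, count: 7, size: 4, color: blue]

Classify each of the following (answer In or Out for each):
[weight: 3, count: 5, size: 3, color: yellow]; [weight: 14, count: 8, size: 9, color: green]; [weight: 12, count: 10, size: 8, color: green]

A rule that fits every label: size ≥ 8 — true of each 'In' example, false of each 'Out' one.

Out, In, In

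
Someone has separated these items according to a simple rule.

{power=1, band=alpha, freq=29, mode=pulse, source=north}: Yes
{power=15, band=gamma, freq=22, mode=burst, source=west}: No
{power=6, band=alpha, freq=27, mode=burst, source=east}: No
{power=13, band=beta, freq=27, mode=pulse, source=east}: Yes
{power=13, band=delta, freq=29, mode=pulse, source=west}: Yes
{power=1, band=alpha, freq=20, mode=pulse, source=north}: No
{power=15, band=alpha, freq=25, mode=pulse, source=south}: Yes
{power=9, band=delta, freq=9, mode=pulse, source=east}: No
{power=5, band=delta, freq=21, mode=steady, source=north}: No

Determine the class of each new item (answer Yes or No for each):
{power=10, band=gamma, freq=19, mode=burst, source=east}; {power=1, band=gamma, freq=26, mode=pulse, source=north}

No, Yes

The pattern is that an item is 'Yes' exactly when: mode is pulse AND freq ≥ 21.
{power=10, band=gamma, freq=19, mode=burst, source=east}: mode is burst, freq = 19, fails the rule → No. {power=1, band=gamma, freq=26, mode=pulse, source=north}: mode is pulse, freq = 26, matches → Yes.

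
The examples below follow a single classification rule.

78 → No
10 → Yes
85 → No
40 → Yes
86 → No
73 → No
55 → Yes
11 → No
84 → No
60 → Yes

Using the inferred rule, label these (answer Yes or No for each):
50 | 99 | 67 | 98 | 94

Yes, No, No, No, No

The common property of the 'Yes' items is: multiple of 5 AND at most 60. No 'No' item has it.
50 → 50 = 5·10, 50 ≤ 60 → Yes. 99 → 99 = 5·19 + 4, 99 > 60 → No. 67 → 67 = 5·13 + 2, 67 > 60 → No. 98 → 98 = 5·19 + 3, 98 > 60 → No. 94 → 94 = 5·18 + 4, 94 > 60 → No.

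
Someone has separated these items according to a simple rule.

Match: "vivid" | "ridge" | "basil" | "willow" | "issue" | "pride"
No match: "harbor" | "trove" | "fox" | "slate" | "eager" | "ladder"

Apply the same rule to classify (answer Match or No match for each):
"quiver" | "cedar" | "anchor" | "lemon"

The rule appears to be: contains 'i'.
"quiver": has 'i' — qualifies, so Match.
"cedar": no 'i' — does not fit, so No match.
"anchor": no 'i' — does not fit, so No match.
"lemon": no 'i' — does not fit, so No match.

Match, No match, No match, No match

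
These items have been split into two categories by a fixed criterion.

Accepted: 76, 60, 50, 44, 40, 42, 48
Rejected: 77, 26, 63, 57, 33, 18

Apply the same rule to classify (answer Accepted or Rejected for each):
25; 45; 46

The pattern is that an item is 'Accepted' exactly when: even AND at least 33.
25: 25 is odd, 25 < 33, does not fit → Rejected.
45: 45 is odd, 45 ≥ 33, does not fit → Rejected.
46: 46 is even, 46 ≥ 33, matches → Accepted.

Rejected, Rejected, Accepted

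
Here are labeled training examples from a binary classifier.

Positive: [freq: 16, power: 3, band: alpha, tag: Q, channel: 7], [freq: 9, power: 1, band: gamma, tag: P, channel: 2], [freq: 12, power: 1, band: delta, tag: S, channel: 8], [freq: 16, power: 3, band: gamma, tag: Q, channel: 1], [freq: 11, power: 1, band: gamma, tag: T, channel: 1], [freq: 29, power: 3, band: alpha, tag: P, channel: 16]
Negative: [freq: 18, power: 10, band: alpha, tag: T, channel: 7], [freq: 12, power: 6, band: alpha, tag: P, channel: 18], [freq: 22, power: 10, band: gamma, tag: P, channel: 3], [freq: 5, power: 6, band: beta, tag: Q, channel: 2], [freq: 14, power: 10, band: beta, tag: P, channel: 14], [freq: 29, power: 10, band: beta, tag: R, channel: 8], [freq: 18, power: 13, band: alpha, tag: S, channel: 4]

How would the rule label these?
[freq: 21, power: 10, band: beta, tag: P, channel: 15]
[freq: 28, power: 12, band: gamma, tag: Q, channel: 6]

Negative, Negative

The pattern is that an item is 'Positive' exactly when: power ≤ 3.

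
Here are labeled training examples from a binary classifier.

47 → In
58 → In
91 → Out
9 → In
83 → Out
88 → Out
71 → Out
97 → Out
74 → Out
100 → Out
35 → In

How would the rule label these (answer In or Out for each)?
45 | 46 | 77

All 'In' examples share one property — at most 58 — and every 'Out' example lacks it.
45: In (45 ≤ 58).
46: In (46 ≤ 58).
77: Out (77 > 58).

In, In, Out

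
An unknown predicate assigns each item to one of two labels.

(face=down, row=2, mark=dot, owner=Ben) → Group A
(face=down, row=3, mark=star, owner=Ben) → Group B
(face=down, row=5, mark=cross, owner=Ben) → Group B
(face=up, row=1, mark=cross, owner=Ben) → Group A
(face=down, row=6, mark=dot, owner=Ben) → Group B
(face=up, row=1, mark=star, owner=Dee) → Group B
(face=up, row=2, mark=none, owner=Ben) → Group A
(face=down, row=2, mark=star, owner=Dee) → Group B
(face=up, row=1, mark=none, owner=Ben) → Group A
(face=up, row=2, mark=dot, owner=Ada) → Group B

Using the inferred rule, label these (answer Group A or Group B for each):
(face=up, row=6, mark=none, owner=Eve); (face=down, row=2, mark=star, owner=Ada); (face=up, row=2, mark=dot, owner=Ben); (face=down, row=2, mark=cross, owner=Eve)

Group B, Group B, Group A, Group B

The simplest hypothesis consistent with all the labels is: owner is Ben AND row ≤ 2.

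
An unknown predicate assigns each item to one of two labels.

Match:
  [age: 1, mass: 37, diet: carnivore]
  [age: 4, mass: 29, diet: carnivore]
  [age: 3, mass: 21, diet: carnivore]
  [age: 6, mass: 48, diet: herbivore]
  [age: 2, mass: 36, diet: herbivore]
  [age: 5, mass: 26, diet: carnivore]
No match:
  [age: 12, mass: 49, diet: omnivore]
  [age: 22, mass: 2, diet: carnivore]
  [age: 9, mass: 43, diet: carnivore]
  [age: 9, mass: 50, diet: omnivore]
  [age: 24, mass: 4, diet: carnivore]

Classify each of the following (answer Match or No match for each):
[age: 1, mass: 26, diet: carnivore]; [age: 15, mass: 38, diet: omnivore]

The pattern is that an item is 'Match' exactly when: age ≤ 6.
Match: [age: 1, mass: 26, diet: carnivore], since age = 1. No match: [age: 15, mass: 38, diet: omnivore], since age = 15.

Match, No match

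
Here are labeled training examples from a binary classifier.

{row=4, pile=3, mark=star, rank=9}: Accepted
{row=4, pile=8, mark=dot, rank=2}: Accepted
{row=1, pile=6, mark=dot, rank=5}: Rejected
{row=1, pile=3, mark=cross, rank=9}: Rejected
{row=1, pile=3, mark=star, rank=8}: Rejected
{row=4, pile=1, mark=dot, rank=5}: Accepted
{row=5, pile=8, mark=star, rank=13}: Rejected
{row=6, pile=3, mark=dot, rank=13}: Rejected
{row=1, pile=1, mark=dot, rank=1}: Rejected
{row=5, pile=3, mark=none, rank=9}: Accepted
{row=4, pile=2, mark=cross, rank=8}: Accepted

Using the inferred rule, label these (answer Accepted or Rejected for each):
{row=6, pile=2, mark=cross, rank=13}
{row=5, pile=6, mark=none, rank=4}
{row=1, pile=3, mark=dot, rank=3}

The simplest hypothesis consistent with all the labels is: row ≥ 4 AND rank ≤ 9.
{row=6, pile=2, mark=cross, rank=13}: Rejected (row = 6, rank = 13).
{row=5, pile=6, mark=none, rank=4}: Accepted (row = 5, rank = 4).
{row=1, pile=3, mark=dot, rank=3}: Rejected (row = 1, rank = 3).

Rejected, Accepted, Rejected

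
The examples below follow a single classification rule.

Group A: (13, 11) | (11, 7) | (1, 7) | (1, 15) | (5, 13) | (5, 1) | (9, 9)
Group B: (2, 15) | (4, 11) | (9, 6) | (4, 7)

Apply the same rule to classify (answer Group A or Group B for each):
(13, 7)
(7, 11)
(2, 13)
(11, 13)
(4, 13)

The common property of the 'Group A' items is: sum is even. No 'Group B' item has it.
(13, 7) → 13+7 = 20 → Group A.
(7, 11) → 7+11 = 18 → Group A.
(2, 13) → 2+13 = 15 → Group B.
(11, 13) → 11+13 = 24 → Group A.
(4, 13) → 4+13 = 17 → Group B.

Group A, Group A, Group B, Group A, Group B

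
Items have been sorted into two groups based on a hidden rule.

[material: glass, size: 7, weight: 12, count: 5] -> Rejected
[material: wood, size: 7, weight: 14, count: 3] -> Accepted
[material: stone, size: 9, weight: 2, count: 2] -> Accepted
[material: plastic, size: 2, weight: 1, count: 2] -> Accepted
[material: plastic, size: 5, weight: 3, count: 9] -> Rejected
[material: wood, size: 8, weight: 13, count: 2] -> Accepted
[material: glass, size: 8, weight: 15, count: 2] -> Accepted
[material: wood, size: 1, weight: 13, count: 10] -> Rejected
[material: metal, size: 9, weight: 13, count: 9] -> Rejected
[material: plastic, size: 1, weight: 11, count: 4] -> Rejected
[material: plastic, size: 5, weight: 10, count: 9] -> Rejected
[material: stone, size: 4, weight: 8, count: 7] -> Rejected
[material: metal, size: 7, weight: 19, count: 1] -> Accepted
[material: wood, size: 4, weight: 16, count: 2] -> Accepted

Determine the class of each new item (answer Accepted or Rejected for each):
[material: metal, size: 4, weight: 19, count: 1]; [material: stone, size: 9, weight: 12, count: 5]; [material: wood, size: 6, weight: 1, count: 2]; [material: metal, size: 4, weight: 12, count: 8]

Accepted, Rejected, Accepted, Rejected

One predicate separates the groups cleanly: count ≤ 3.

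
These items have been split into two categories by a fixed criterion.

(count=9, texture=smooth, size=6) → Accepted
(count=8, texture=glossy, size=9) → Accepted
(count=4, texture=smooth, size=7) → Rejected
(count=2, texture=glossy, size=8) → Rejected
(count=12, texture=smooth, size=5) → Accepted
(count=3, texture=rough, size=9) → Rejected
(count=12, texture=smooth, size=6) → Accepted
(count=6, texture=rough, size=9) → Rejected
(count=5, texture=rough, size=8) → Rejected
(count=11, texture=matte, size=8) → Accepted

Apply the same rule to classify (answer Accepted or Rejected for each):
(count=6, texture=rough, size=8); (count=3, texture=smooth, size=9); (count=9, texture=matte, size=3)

Rejected, Rejected, Accepted

'Accepted' ⟺ count ≥ 8.
(count=6, texture=rough, size=8): Rejected (count = 6). (count=3, texture=smooth, size=9): Rejected (count = 3). (count=9, texture=matte, size=3): Accepted (count = 9).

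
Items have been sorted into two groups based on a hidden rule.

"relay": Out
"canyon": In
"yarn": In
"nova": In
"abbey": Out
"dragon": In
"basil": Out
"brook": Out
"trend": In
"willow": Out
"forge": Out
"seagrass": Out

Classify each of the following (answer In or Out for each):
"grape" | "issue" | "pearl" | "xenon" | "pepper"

The distinguishing property — contains 'n' — holds for all the 'In' cases and none of the 'Out' cases.
Out: "grape", since no 'n'.
Out: "issue", since no 'n'.
Out: "pearl", since no 'n'.
In: "xenon", since has 'n'.
Out: "pepper", since no 'n'.

Out, Out, Out, In, Out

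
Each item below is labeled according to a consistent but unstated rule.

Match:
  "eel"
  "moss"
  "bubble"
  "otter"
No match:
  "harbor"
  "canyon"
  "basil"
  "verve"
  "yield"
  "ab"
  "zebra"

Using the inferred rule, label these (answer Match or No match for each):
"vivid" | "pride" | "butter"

Comparing the two groups points to one rule — has a double letter.
"vivid" — no doubled letter, hence No match.
"pride" — no doubled letter, hence No match.
"butter" — 'tt' doubled, hence Match.

No match, No match, Match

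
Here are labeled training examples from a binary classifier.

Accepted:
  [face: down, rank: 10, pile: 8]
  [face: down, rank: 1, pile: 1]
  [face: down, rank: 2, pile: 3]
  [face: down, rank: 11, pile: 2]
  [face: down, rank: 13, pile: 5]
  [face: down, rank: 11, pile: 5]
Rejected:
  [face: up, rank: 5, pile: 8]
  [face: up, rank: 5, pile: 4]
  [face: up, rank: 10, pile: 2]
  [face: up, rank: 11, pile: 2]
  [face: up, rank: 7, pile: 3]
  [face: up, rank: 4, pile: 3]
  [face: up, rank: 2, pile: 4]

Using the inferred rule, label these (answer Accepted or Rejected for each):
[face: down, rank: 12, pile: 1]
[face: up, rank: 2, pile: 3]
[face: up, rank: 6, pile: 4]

Accepted, Rejected, Rejected

One predicate separates the groups cleanly: face is down.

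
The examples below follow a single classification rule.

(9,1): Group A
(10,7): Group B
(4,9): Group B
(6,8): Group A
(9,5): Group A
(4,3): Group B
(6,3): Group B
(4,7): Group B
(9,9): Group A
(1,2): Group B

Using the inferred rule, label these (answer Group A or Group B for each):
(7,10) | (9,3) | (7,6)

Group B, Group A, Group B

The common property of the 'Group A' items is: sum is even. No 'Group B' item has it.
Group B: (7,10), since 7+10 = 17.
Group A: (9,3), since 9+3 = 12.
Group B: (7,6), since 7+6 = 13.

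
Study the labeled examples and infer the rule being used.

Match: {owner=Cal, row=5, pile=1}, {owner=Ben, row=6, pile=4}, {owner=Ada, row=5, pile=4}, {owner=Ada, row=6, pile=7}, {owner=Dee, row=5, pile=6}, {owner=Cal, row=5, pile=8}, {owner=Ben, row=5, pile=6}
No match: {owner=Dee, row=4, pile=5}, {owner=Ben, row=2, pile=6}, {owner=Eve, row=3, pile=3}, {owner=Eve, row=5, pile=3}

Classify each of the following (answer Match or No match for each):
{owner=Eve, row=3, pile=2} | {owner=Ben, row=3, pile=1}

The classifier is using: row ≥ 5 AND pile ≠ 3.

No match, No match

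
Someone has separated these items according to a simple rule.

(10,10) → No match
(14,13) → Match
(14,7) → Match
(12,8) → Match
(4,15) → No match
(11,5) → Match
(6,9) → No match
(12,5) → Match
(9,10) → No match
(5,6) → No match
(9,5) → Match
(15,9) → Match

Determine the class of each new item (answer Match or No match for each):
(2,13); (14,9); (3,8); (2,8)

No match, Match, No match, No match

Comparing the two groups points to one rule — first > second.
(2,13): No match (2 < 13). (14,9): Match (14 > 9). (3,8): No match (3 < 8). (2,8): No match (2 < 8).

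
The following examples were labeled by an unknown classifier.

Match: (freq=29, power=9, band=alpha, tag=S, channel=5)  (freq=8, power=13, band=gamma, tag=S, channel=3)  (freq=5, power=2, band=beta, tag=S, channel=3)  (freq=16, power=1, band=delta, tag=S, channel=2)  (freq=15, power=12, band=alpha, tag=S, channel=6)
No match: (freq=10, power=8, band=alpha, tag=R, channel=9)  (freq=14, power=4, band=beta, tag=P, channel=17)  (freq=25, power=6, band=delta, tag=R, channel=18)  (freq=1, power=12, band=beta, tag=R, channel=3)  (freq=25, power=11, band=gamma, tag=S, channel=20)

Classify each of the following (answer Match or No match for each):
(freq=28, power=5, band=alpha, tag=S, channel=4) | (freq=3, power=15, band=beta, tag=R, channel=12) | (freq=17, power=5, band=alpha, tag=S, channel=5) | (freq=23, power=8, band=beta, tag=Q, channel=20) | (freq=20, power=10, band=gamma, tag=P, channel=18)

Match, No match, Match, No match, No match

A rule that fits every label: tag is S AND channel ≤ 6 — true of each 'Match' example, false of each 'No match' one.
(freq=28, power=5, band=alpha, tag=S, channel=4): tag is S, channel = 4, has this property → Match. (freq=3, power=15, band=beta, tag=R, channel=12): tag is R, channel = 12, does not satisfy this → No match. (freq=17, power=5, band=alpha, tag=S, channel=5): tag is S, channel = 5, has this property → Match. (freq=23, power=8, band=beta, tag=Q, channel=20): tag is Q, channel = 20, does not satisfy this → No match. (freq=20, power=10, band=gamma, tag=P, channel=18): tag is P, channel = 18, does not satisfy this → No match.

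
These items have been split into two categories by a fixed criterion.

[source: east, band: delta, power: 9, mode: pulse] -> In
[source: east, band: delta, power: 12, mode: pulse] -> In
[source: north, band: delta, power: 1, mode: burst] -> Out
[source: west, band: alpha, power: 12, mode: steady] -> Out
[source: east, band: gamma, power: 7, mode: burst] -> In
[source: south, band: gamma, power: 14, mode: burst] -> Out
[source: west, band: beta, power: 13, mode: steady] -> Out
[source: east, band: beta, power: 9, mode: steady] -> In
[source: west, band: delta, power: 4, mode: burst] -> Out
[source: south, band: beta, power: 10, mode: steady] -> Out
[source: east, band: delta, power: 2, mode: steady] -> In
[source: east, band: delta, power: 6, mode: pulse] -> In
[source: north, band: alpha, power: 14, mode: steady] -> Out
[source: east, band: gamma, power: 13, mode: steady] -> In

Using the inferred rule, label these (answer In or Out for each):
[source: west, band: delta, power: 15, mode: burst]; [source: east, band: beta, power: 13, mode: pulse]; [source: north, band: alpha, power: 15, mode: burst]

The pattern is that an item is 'In' exactly when: source is east.
[source: west, band: delta, power: 15, mode: burst] → source is west → Out.
[source: east, band: beta, power: 13, mode: pulse] → source is east → In.
[source: north, band: alpha, power: 15, mode: burst] → source is north → Out.

Out, In, Out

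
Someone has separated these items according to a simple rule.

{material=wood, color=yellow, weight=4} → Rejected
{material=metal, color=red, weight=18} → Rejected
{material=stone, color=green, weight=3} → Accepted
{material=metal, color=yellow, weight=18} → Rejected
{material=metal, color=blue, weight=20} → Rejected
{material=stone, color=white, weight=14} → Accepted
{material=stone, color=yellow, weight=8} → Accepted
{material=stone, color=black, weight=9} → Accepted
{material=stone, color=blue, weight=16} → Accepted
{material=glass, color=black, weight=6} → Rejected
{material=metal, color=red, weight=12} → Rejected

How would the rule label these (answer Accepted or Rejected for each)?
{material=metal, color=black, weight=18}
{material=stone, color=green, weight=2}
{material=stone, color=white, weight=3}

Rejected, Accepted, Accepted

Every 'Accepted' example satisfies: material is stone. None of the 'Rejected' examples do.
Rejected: {material=metal, color=black, weight=18}, since material is metal. Accepted: {material=stone, color=green, weight=2}, since material is stone. Accepted: {material=stone, color=white, weight=3}, since material is stone.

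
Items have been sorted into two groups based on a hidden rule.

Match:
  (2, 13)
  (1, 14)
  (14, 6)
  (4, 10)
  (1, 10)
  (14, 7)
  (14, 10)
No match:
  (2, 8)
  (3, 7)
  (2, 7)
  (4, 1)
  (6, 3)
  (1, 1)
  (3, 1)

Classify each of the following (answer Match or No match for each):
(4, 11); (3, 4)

Match, No match

The common property of the 'Match' items is: sum ≥ 11. No 'No match' item has it.
(4, 11) → 4+11 = 15 → Match. (3, 4) → 3+4 = 7 → No match.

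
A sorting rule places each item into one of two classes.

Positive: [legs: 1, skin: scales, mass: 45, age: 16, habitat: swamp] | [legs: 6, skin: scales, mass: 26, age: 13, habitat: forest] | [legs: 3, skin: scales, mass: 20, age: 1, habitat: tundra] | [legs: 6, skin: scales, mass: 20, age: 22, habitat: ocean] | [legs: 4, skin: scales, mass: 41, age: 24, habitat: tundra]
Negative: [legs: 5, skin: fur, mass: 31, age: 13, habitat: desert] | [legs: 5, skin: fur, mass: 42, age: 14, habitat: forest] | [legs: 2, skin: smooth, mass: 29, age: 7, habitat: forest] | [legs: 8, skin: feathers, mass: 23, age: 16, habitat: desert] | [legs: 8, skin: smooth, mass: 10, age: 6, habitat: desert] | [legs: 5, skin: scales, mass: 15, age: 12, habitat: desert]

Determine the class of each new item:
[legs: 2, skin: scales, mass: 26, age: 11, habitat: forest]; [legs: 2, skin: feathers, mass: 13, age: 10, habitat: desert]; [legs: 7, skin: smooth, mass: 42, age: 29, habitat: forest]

Positive, Negative, Negative

Rule: skin is scales AND mass ≥ 20. This holds for each 'Positive' example and fails for each 'Negative' one.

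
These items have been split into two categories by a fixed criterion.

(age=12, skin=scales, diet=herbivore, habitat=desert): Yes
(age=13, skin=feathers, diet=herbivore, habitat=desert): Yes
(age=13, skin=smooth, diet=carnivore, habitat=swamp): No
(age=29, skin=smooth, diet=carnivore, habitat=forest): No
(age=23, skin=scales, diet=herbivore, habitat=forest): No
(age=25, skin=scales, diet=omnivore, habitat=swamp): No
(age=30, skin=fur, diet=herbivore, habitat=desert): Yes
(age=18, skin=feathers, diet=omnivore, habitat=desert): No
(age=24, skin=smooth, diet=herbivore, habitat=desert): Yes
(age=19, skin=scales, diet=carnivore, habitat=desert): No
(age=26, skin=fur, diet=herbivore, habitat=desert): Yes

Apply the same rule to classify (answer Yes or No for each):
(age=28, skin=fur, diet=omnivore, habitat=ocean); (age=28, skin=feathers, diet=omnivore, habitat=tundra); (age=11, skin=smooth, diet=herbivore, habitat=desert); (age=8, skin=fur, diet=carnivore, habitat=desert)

One predicate separates the groups cleanly: diet is herbivore AND habitat is desert.
(age=28, skin=fur, diet=omnivore, habitat=ocean): No (diet is omnivore, habitat is ocean).
(age=28, skin=feathers, diet=omnivore, habitat=tundra): No (diet is omnivore, habitat is tundra).
(age=11, skin=smooth, diet=herbivore, habitat=desert): Yes (diet is herbivore, habitat is desert).
(age=8, skin=fur, diet=carnivore, habitat=desert): No (diet is carnivore, habitat is desert).

No, No, Yes, No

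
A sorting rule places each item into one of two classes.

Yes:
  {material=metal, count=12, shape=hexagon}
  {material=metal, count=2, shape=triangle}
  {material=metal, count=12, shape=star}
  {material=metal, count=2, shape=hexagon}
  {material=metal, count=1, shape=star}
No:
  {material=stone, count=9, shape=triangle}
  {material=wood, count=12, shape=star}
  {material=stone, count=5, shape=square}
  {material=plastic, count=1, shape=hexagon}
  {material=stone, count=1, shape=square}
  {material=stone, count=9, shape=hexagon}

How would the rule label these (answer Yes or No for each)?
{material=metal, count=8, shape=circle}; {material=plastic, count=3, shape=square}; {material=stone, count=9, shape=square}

Yes, No, No

Rule: material is metal. This holds for each 'Yes' example and fails for each 'No' one.
Yes: {material=metal, count=8, shape=circle}, since material is metal. No: {material=plastic, count=3, shape=square}, since material is plastic. No: {material=stone, count=9, shape=square}, since material is stone.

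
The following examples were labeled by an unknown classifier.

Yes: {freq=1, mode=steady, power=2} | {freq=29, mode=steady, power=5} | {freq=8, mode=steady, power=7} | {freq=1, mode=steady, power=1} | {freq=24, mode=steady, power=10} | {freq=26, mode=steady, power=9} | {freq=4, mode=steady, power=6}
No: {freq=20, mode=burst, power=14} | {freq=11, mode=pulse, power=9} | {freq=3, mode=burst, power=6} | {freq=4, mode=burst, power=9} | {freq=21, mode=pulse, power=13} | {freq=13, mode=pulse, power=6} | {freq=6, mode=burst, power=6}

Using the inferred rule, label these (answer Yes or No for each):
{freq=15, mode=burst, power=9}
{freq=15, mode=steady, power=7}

All 'Yes' examples share one property — mode is steady — and every 'No' example lacks it.

No, Yes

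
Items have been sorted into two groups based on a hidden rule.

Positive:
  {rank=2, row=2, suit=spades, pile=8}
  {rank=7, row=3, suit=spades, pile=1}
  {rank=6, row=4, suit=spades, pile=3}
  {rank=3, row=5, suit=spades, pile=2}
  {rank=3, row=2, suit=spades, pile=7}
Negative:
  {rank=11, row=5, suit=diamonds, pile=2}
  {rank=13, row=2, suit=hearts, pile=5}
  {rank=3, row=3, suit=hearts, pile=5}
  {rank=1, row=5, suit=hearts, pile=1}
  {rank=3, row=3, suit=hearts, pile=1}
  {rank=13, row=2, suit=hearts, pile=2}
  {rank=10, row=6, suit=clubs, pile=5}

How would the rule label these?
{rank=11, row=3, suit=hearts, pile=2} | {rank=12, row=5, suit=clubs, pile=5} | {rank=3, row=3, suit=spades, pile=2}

The distinguishing property — suit is spades — holds for all the 'Positive' cases and none of the 'Negative' cases.
{rank=11, row=3, suit=hearts, pile=2} — suit is hearts, hence Negative.
{rank=12, row=5, suit=clubs, pile=5} — suit is clubs, hence Negative.
{rank=3, row=3, suit=spades, pile=2} — suit is spades, hence Positive.

Negative, Negative, Positive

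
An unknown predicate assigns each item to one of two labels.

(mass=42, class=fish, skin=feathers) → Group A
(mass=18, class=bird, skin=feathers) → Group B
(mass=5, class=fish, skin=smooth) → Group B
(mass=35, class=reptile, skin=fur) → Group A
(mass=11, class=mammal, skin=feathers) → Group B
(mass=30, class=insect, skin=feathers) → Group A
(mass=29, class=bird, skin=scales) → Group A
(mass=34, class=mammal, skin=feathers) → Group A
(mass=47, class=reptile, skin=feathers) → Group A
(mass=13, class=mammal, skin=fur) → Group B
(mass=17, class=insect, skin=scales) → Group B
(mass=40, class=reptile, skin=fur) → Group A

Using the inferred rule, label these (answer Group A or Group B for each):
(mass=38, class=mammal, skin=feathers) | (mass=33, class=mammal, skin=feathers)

All 'Group A' examples share one property — mass ≥ 29 — and every 'Group B' example lacks it.

Group A, Group A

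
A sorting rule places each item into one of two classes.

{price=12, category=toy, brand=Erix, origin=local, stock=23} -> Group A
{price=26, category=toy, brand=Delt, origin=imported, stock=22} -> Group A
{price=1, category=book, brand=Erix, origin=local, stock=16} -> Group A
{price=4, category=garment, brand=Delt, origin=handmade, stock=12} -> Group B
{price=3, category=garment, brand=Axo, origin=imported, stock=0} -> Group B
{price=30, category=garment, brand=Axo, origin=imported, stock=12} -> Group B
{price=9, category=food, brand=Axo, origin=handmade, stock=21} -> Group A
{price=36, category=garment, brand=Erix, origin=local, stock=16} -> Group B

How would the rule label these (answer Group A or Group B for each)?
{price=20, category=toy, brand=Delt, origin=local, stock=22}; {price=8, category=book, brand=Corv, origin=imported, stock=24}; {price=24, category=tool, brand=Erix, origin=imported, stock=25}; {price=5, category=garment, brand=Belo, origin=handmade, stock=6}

Group A, Group A, Group A, Group B

Comparing the two groups points to one rule — category is not garment.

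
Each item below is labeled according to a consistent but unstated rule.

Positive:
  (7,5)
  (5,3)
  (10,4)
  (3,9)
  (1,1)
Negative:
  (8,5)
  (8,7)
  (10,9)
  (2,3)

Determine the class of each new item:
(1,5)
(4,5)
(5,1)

Every 'Positive' example satisfies: sum is even. None of the 'Negative' examples do.
(1,5) — 1+5 = 6, hence Positive. (4,5) — 4+5 = 9, hence Negative. (5,1) — 5+1 = 6, hence Positive.

Positive, Negative, Positive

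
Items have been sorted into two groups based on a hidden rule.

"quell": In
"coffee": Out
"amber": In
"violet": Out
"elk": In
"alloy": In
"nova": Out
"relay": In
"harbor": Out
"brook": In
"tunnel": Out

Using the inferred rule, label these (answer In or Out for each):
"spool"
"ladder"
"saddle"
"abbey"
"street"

In, Out, Out, In, Out

The pattern is that an item is 'In' exactly when: odd length.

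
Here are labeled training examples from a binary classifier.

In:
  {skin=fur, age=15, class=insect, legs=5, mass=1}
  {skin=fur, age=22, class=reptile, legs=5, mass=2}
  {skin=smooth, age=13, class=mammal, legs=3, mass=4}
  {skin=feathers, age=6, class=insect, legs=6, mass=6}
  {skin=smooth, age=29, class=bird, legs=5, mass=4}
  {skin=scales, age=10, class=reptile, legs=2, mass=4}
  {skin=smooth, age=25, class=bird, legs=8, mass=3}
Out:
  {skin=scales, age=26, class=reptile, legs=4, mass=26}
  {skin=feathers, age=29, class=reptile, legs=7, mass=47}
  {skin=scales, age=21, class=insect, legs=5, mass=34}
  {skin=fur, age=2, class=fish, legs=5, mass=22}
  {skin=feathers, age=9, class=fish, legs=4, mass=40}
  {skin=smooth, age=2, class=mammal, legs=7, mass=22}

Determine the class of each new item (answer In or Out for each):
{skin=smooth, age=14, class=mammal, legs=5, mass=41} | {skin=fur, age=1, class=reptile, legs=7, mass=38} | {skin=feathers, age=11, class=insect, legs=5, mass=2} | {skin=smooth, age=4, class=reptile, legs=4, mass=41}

Out, Out, In, Out

The distinguishing property — mass ≤ 6 — holds for all the 'In' cases and none of the 'Out' cases.
{skin=smooth, age=14, class=mammal, legs=5, mass=41} → mass = 41 → Out. {skin=fur, age=1, class=reptile, legs=7, mass=38} → mass = 38 → Out. {skin=feathers, age=11, class=insect, legs=5, mass=2} → mass = 2 → In. {skin=smooth, age=4, class=reptile, legs=4, mass=41} → mass = 41 → Out.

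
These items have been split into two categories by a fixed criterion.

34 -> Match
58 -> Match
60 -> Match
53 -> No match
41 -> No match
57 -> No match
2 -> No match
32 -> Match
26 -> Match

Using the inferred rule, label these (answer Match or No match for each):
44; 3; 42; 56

All 'Match' examples share one property — even AND at least 26 — and every 'No match' example lacks it.
44 → 44 is even, 44 ≥ 26 → Match.
3 → 3 is odd, 3 < 26 → No match.
42 → 42 is even, 42 ≥ 26 → Match.
56 → 56 is even, 56 ≥ 26 → Match.

Match, No match, Match, Match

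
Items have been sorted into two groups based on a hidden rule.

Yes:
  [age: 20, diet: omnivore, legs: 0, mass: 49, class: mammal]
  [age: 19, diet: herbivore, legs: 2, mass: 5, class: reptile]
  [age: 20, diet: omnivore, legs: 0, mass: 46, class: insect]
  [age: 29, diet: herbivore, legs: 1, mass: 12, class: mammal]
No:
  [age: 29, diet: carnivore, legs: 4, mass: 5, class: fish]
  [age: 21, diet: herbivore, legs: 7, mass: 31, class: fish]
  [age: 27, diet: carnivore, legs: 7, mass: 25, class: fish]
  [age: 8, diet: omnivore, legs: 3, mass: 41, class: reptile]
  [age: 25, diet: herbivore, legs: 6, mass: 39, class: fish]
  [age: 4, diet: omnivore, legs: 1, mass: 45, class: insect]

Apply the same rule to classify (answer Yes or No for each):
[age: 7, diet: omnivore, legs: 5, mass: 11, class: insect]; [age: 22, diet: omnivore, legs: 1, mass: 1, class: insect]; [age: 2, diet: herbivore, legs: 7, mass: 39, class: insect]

No, Yes, No

Every 'Yes' example satisfies: legs ≤ 2 AND age ≥ 8. None of the 'No' examples do.
[age: 7, diet: omnivore, legs: 5, mass: 11, class: insect]: No (legs = 5, age = 7).
[age: 22, diet: omnivore, legs: 1, mass: 1, class: insect]: Yes (legs = 1, age = 22).
[age: 2, diet: herbivore, legs: 7, mass: 39, class: insect]: No (legs = 7, age = 2).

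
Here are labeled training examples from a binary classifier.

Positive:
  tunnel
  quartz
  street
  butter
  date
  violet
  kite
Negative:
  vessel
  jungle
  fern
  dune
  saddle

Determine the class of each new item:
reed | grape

Negative, Negative

Comparing the two groups points to one rule — contains 't'.
reed: no 't', lacks this property → Negative.
grape: no 't', lacks this property → Negative.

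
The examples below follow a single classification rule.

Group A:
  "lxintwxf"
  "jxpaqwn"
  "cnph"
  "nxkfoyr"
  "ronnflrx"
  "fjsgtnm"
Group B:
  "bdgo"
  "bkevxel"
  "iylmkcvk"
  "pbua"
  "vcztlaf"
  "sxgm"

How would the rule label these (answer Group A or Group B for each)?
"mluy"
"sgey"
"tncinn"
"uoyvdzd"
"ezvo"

Group B, Group B, Group A, Group B, Group B

All 'Group A' examples share one property — contains 'n' — and every 'Group B' example lacks it.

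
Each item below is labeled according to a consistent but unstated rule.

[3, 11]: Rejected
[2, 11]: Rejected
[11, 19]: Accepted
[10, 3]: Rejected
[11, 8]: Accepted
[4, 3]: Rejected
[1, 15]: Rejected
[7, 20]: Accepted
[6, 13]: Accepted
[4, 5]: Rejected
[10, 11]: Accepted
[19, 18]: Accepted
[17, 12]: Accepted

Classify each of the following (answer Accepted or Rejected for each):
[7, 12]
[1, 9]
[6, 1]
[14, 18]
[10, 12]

Accepted, Rejected, Rejected, Accepted, Accepted

A rule that fits every label: sum ≥ 19 — true of each 'Accepted' example, false of each 'Rejected' one.
[7, 12]: 7+12 = 19, qualifies → Accepted.
[1, 9]: 1+9 = 10, fails the rule → Rejected.
[6, 1]: 6+1 = 7, fails the rule → Rejected.
[14, 18]: 14+18 = 32, qualifies → Accepted.
[10, 12]: 10+12 = 22, qualifies → Accepted.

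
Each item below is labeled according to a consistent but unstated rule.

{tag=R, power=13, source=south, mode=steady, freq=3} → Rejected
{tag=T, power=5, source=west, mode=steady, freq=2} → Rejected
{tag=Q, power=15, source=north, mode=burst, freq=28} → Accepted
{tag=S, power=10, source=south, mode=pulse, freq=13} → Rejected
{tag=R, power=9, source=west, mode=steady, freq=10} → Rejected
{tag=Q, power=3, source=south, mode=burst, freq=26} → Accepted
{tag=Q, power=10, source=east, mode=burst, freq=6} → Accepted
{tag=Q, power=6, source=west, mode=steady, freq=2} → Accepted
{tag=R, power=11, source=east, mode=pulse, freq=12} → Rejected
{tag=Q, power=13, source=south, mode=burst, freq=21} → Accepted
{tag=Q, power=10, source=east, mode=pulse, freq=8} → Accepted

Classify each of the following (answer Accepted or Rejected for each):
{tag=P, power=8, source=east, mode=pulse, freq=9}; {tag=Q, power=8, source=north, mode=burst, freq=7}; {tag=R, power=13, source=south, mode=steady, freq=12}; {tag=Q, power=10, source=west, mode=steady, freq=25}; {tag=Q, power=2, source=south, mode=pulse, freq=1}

A rule that fits every label: tag is Q — true of each 'Accepted' example, false of each 'Rejected' one.
{tag=P, power=8, source=east, mode=pulse, freq=9}: Rejected (tag is P).
{tag=Q, power=8, source=north, mode=burst, freq=7}: Accepted (tag is Q).
{tag=R, power=13, source=south, mode=steady, freq=12}: Rejected (tag is R).
{tag=Q, power=10, source=west, mode=steady, freq=25}: Accepted (tag is Q).
{tag=Q, power=2, source=south, mode=pulse, freq=1}: Accepted (tag is Q).

Rejected, Accepted, Rejected, Accepted, Accepted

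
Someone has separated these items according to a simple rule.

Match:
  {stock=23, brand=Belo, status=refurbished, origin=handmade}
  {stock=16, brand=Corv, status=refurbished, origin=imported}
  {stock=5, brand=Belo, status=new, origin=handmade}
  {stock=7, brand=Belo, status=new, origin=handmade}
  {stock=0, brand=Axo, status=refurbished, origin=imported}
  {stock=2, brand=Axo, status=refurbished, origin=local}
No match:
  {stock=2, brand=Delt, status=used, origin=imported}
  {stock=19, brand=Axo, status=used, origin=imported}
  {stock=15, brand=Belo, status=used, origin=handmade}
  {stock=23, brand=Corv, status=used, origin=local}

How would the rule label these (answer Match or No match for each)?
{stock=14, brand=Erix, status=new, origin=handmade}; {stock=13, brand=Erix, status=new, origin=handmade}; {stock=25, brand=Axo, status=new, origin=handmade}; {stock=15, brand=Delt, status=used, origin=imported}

Match, Match, Match, No match

All 'Match' examples share one property — status is not used — and every 'No match' example lacks it.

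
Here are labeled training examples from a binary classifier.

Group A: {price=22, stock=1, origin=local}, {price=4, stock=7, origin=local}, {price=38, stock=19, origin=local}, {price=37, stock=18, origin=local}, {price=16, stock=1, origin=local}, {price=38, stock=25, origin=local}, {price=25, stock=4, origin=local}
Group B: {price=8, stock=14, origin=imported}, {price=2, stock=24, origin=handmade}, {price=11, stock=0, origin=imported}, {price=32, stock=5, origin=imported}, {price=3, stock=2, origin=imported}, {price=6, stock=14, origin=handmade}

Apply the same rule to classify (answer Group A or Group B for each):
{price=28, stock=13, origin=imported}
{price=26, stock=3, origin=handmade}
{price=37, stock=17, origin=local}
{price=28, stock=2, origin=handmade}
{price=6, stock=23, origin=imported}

The distinguishing property — origin is local — holds for all the 'Group A' cases and none of the 'Group B' cases.
{price=28, stock=13, origin=imported} — origin is imported, hence Group B. {price=26, stock=3, origin=handmade} — origin is handmade, hence Group B. {price=37, stock=17, origin=local} — origin is local, hence Group A. {price=28, stock=2, origin=handmade} — origin is handmade, hence Group B. {price=6, stock=23, origin=imported} — origin is imported, hence Group B.

Group B, Group B, Group A, Group B, Group B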